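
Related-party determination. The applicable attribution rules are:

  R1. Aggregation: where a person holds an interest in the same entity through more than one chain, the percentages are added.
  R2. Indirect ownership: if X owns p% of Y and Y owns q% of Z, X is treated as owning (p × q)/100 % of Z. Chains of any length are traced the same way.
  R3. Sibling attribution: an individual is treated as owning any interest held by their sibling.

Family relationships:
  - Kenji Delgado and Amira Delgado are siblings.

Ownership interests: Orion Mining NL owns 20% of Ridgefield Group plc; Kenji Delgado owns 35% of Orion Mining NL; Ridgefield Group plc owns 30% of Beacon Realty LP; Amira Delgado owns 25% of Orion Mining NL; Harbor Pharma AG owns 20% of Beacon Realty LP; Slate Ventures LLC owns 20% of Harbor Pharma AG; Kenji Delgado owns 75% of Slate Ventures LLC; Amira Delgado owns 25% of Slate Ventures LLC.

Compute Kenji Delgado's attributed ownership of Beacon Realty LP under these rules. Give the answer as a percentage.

By sibling attribution (R3), Kenji Delgado is treated as also owning Amira Delgado's interest in Orion Mining NL, giving 35% + 25% = 60%.
By sibling attribution (R3), Kenji Delgado is treated as also owning Amira Delgado's interest in Slate Ventures LLC, giving 75% + 25% = 100%.
Chain via Orion Mining NL → Ridgefield Group plc (R2): 60% × 20% × 30% = 3.6% of Beacon Realty LP.
Chain via Slate Ventures LLC → Harbor Pharma AG (R2): 100% × 20% × 20% = 4% of Beacon Realty LP.
Aggregating (R1): 3.6% + 4% = 7.6%.

7.6%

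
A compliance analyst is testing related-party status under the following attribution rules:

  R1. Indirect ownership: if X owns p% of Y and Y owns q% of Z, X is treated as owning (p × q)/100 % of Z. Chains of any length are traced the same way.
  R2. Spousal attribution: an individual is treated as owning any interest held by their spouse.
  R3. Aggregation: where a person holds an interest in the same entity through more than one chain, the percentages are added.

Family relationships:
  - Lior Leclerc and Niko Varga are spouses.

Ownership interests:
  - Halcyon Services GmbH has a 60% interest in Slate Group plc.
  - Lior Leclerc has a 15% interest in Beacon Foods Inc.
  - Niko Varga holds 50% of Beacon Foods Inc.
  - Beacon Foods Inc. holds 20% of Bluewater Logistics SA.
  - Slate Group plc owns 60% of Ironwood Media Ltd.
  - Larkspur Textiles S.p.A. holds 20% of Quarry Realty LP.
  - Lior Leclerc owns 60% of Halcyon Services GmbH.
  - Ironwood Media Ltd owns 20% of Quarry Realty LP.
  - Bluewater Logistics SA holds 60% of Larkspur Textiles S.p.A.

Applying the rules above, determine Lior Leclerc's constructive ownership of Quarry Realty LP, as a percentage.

5.88%

By spousal attribution (R2), Lior Leclerc is treated as also owning Niko Varga's interest in Beacon Foods Inc, giving 15% + 50% = 65%.
Chain via Beacon Foods Inc. → Bluewater Logistics SA → Larkspur Textiles S.p.A. (R1): 65% × 20% × 60% × 20% = 1.56% of Quarry Realty LP.
Chain via Halcyon Services GmbH → Slate Group plc → Ironwood Media Ltd (R1): 60% × 60% × 60% × 20% = 4.32% of Quarry Realty LP.
Aggregating (R3): 1.56% + 4.32% = 5.88%.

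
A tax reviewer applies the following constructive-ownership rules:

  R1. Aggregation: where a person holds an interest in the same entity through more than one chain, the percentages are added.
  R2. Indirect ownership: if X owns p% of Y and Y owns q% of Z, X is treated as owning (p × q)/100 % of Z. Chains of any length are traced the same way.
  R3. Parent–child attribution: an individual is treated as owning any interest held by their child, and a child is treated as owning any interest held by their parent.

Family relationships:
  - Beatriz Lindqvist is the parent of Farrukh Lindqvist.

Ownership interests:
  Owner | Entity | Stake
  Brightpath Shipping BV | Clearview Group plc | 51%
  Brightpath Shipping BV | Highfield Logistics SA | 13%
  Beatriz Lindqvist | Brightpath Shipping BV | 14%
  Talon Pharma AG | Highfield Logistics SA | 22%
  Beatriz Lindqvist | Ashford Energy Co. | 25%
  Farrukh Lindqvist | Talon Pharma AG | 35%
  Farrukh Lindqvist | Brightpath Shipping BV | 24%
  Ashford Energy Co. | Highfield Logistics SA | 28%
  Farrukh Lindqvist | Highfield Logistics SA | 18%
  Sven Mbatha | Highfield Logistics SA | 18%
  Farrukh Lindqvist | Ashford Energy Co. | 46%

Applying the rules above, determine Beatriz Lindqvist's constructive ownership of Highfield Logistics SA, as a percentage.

50.52%

By parent–child attribution (R3), Beatriz Lindqvist is treated as also owning Farrukh Lindqvist's interest in Ashford Energy Co, giving 25% + 46% = 71%.
By parent–child attribution (R3), Beatriz Lindqvist is treated as also owning Farrukh Lindqvist's interest in Brightpath Shipping BV, giving 14% + 24% = 38%.
By parent–child attribution (R3), Beatriz Lindqvist is treated as owning Farrukh Lindqvist's 35% interest in Talon Pharma AG.
By parent–child attribution (R3), Beatriz Lindqvist is treated as owning Farrukh Lindqvist's 18% interest in Highfield Logistics SA.
Chain via Ashford Energy Co. (R2): 71% × 28% = 19.88% of Highfield Logistics SA.
Chain via Brightpath Shipping BV (R2): 38% × 13% = 4.94% of Highfield Logistics SA.
Chain via Talon Pharma AG (R2): 35% × 22% = 7.7% of Highfield Logistics SA.
Direct interest in Highfield Logistics SA: 18%.
Aggregating (R1): 19.88% + 4.94% + 7.7% + 18% = 50.52%.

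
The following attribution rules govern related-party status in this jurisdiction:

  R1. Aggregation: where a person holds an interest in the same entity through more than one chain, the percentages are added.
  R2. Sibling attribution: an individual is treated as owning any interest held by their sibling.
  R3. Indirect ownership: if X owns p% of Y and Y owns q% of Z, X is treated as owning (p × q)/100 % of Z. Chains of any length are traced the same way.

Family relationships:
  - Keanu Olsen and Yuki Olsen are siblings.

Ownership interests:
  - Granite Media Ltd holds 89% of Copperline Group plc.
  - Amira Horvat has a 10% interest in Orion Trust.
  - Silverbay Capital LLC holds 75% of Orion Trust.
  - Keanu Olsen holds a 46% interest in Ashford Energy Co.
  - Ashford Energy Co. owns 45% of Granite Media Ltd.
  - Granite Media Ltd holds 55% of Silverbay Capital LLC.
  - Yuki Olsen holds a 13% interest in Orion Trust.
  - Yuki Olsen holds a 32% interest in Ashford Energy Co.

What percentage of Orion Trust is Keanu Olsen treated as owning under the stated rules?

27.47875%

By sibling attribution (R2), Keanu Olsen is treated as also owning Yuki Olsen's interest in Ashford Energy Co, giving 46% + 32% = 78%.
By sibling attribution (R2), Keanu Olsen is treated as owning Yuki Olsen's 13% interest in Orion Trust.
Chain via Ashford Energy Co. → Granite Media Ltd → Silverbay Capital LLC (R3): 78% × 45% × 55% × 75% = 14.47875% of Orion Trust.
Direct interest in Orion Trust: 13%.
Aggregating (R1): 14.47875% + 13% = 27.47875%.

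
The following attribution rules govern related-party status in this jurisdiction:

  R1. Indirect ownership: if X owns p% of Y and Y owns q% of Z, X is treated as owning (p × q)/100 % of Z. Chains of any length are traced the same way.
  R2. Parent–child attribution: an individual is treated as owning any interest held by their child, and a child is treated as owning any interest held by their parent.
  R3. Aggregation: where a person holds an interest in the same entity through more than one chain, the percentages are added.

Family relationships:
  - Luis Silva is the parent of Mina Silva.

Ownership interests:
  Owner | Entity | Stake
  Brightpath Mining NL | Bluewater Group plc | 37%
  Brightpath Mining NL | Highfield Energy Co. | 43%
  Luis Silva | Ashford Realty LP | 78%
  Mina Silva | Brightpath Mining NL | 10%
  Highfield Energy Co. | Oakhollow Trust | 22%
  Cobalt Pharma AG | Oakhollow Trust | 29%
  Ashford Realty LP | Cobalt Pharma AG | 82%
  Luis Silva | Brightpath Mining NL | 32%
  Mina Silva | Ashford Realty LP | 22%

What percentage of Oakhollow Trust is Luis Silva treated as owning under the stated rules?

27.7532%

By parent–child attribution (R2), Luis Silva is treated as also owning Mina Silva's interest in Ashford Realty LP, giving 78% + 22% = 100%.
By parent–child attribution (R2), Luis Silva is treated as also owning Mina Silva's interest in Brightpath Mining NL, giving 32% + 10% = 42%.
Chain via Ashford Realty LP → Cobalt Pharma AG (R1): 100% × 82% × 29% = 23.78% of Oakhollow Trust.
Chain via Brightpath Mining NL → Highfield Energy Co. (R1): 42% × 43% × 22% = 3.9732% of Oakhollow Trust.
Aggregating (R3): 23.78% + 3.9732% = 27.7532%.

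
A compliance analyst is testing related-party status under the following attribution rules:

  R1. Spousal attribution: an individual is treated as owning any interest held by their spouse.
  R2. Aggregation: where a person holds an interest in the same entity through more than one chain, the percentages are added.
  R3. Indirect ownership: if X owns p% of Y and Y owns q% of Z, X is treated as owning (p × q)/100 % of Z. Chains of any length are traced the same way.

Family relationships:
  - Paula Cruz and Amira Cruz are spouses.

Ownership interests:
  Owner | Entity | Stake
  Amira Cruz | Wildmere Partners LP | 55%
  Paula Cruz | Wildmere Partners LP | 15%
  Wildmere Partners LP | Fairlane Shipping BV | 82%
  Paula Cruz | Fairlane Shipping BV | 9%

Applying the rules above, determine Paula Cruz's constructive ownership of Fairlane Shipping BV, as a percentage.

66.4%

By spousal attribution (R1), Paula Cruz is treated as also owning Amira Cruz's interest in Wildmere Partners LP, giving 15% + 55% = 70%.
Chain via Wildmere Partners LP (R3): 70% × 82% = 57.4% of Fairlane Shipping BV.
Direct interest in Fairlane Shipping BV: 9%.
Aggregating (R2): 57.4% + 9% = 66.4%.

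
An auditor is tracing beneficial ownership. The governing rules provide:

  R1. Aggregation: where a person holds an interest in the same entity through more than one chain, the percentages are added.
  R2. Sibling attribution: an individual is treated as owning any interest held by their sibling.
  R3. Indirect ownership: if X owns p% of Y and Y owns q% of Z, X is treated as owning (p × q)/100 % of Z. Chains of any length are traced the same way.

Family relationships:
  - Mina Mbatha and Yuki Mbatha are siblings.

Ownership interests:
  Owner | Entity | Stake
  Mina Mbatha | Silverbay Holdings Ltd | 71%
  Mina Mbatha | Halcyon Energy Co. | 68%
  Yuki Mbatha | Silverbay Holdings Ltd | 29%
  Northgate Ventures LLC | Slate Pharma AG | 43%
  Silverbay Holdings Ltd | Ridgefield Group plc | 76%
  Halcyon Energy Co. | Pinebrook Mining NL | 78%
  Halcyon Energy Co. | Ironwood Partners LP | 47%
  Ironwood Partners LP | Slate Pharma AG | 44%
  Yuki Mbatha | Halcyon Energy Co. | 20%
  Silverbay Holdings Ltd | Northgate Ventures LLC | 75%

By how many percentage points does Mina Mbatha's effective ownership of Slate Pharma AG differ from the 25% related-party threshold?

25.4484

By sibling attribution (R2), Mina Mbatha is treated as also owning Yuki Mbatha's interest in Silverbay Holdings Ltd, giving 71% + 29% = 100%.
By sibling attribution (R2), Mina Mbatha is treated as also owning Yuki Mbatha's interest in Halcyon Energy Co, giving 68% + 20% = 88%.
Chain via Silverbay Holdings Ltd → Northgate Ventures LLC (R3): 100% × 75% × 43% = 32.25% of Slate Pharma AG.
Chain via Halcyon Energy Co. → Ironwood Partners LP (R3): 88% × 47% × 44% = 18.1984% of Slate Pharma AG.
Aggregating (R1): 32.25% + 18.1984% = 50.4484%.
50.4484% exceeds the 25% threshold by 25.4484 percentage points.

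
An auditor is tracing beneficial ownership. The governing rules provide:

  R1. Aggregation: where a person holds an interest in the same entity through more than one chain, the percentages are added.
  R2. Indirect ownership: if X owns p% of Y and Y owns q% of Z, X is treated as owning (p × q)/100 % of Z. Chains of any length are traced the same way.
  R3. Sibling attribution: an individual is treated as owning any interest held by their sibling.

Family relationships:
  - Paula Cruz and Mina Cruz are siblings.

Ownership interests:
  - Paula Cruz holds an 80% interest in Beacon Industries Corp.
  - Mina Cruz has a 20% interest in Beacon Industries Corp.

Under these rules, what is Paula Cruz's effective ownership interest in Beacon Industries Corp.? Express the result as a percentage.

100%

By sibling attribution (R3), Paula Cruz is treated as also owning Mina Cruz's interest in Beacon Industries Corp, giving 80% + 20% = 100%.
Direct interest in Beacon Industries Corp: 100%.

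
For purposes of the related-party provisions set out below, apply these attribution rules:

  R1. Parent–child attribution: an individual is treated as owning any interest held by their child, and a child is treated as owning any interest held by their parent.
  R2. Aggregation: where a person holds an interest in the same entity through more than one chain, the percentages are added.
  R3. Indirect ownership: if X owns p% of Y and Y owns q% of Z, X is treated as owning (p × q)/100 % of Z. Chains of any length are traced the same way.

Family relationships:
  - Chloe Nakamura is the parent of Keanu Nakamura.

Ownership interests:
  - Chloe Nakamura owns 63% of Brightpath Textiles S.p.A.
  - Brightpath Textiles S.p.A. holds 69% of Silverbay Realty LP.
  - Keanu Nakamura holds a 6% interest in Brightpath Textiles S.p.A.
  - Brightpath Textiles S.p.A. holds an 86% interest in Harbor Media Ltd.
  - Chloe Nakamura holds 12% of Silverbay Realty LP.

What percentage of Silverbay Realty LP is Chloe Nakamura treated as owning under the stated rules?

By parent–child attribution (R1), Chloe Nakamura is treated as also owning Keanu Nakamura's interest in Brightpath Textiles S.p.A, giving 63% + 6% = 69%.
Chain via Brightpath Textiles S.p.A. (R3): 69% × 69% = 47.61% of Silverbay Realty LP.
Direct interest in Silverbay Realty LP: 12%.
Aggregating (R2): 47.61% + 12% = 59.61%.

59.61%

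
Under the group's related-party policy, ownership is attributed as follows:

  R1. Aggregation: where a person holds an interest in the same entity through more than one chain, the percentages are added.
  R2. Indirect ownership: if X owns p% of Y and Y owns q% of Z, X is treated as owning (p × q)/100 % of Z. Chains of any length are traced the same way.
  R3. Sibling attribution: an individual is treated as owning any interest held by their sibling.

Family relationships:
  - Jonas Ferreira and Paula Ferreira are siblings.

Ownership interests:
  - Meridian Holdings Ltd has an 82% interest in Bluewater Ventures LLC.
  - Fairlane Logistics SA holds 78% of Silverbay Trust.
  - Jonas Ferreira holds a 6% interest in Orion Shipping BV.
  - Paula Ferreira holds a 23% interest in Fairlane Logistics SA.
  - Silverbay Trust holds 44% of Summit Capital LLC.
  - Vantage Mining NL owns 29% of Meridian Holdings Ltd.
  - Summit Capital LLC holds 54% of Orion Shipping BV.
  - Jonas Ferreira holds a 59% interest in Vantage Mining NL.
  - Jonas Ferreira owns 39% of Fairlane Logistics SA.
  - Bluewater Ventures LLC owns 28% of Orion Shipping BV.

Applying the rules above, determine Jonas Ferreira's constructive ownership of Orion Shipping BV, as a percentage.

21.418792%

By sibling attribution (R3), Jonas Ferreira is treated as also owning Paula Ferreira's interest in Fairlane Logistics SA, giving 39% + 23% = 62%.
Chain via Fairlane Logistics SA → Silverbay Trust → Summit Capital LLC (R2): 62% × 78% × 44% × 54% = 11.490336% of Orion Shipping BV.
Chain via Vantage Mining NL → Meridian Holdings Ltd → Bluewater Ventures LLC (R2): 59% × 29% × 82% × 28% = 3.928456% of Orion Shipping BV.
Direct interest in Orion Shipping BV: 6%.
Aggregating (R1): 11.490336% + 3.928456% + 6% = 21.418792%.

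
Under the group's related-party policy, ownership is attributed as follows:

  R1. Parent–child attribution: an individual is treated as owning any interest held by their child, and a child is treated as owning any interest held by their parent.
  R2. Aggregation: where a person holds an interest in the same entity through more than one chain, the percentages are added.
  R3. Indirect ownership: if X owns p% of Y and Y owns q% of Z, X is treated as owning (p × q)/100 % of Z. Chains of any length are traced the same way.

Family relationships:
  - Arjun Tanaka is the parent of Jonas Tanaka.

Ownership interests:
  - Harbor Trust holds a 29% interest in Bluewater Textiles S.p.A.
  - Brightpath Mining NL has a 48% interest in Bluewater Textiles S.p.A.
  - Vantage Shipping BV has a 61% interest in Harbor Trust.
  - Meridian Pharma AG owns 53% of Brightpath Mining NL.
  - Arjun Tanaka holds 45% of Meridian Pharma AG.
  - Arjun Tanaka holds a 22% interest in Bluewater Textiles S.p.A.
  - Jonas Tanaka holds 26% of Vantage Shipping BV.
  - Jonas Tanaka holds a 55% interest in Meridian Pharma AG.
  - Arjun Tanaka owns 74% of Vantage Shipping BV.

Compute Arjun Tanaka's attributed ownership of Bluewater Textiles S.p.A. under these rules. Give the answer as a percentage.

By parent–child attribution (R1), Arjun Tanaka is treated as also owning Jonas Tanaka's interest in Vantage Shipping BV, giving 74% + 26% = 100%.
By parent–child attribution (R1), Arjun Tanaka is treated as also owning Jonas Tanaka's interest in Meridian Pharma AG, giving 45% + 55% = 100%.
Chain via Vantage Shipping BV → Harbor Trust (R3): 100% × 61% × 29% = 17.69% of Bluewater Textiles S.p.A.
Chain via Meridian Pharma AG → Brightpath Mining NL (R3): 100% × 53% × 48% = 25.44% of Bluewater Textiles S.p.A.
Direct interest in Bluewater Textiles S.p.A: 22%.
Aggregating (R2): 17.69% + 25.44% + 22% = 65.13%.

65.13%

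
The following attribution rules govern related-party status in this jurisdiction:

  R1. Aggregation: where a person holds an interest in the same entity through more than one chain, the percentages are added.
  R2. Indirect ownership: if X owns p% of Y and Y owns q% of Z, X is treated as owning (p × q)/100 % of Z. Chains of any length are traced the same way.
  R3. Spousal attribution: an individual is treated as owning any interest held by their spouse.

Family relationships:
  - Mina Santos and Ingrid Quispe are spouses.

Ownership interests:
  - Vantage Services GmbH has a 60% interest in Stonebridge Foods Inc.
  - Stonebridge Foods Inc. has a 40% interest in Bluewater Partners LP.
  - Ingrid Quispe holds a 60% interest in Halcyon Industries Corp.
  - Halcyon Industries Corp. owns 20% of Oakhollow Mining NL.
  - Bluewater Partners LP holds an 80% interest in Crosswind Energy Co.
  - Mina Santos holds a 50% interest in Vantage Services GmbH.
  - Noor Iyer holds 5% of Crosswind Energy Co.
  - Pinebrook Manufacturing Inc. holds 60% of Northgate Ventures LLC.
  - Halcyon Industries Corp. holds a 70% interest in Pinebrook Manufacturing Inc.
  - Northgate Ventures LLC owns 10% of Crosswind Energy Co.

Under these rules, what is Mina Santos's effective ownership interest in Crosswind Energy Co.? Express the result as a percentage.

12.12%

By spousal attribution (R3), Mina Santos is treated as owning Ingrid Quispe's 60% interest in Halcyon Industries Corp.
Chain via Vantage Services GmbH → Stonebridge Foods Inc. → Bluewater Partners LP (R2): 50% × 60% × 40% × 80% = 9.6% of Crosswind Energy Co.
Chain via Halcyon Industries Corp. → Pinebrook Manufacturing Inc. → Northgate Ventures LLC (R2): 60% × 70% × 60% × 10% = 2.52% of Crosswind Energy Co.
Aggregating (R1): 9.6% + 2.52% = 12.12%.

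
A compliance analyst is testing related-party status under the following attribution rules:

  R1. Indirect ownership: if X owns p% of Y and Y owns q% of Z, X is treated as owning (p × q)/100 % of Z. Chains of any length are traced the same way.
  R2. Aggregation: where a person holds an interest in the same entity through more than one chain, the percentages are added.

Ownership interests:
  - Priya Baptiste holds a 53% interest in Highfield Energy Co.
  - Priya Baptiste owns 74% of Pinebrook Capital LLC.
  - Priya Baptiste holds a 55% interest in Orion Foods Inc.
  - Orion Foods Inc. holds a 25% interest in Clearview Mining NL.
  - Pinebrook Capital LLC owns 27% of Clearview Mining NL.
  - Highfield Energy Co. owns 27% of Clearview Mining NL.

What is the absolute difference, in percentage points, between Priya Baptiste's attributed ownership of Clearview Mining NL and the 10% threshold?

Chain via Highfield Energy Co. (R1): 53% × 27% = 14.31% of Clearview Mining NL.
Chain via Orion Foods Inc. (R1): 55% × 25% = 13.75% of Clearview Mining NL.
Chain via Pinebrook Capital LLC (R1): 74% × 27% = 19.98% of Clearview Mining NL.
Aggregating (R2): 14.31% + 13.75% + 19.98% = 48.04%.
48.04% exceeds the 10% threshold by 38.04 percentage points.

38.04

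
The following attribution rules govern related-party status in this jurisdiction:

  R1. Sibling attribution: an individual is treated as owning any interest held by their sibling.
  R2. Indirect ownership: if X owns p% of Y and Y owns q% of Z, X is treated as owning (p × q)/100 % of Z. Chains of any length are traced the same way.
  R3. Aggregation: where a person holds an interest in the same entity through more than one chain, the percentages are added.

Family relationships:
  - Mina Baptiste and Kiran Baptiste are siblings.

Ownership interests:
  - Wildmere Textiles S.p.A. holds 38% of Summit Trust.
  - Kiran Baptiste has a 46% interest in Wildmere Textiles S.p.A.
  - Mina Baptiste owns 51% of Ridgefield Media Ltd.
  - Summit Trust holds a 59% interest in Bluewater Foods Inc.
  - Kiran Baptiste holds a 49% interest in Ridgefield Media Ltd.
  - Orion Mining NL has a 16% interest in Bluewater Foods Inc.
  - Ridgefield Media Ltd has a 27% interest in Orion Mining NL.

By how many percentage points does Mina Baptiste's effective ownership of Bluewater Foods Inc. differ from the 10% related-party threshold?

4.6332

By sibling attribution (R1), Mina Baptiste is treated as also owning Kiran Baptiste's interest in Ridgefield Media Ltd, giving 51% + 49% = 100%.
By sibling attribution (R1), Mina Baptiste is treated as owning Kiran Baptiste's 46% interest in Wildmere Textiles S.p.A.
Chain via Ridgefield Media Ltd → Orion Mining NL (R2): 100% × 27% × 16% = 4.32% of Bluewater Foods Inc.
Chain via Wildmere Textiles S.p.A. → Summit Trust (R2): 46% × 38% × 59% = 10.3132% of Bluewater Foods Inc.
Aggregating (R3): 4.32% + 10.3132% = 14.6332%.
14.6332% exceeds the 10% threshold by 4.6332 percentage points.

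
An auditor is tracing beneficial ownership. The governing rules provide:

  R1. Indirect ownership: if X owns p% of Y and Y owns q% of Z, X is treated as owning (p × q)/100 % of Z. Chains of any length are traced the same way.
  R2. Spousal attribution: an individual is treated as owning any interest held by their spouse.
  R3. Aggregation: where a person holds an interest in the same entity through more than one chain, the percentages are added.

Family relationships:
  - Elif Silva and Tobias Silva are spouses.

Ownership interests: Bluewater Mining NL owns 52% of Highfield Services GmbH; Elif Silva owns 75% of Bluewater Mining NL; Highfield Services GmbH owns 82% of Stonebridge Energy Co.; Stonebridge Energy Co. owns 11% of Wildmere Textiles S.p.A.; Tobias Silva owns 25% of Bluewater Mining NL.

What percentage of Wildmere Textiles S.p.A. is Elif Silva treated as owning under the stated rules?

By spousal attribution (R2), Elif Silva is treated as also owning Tobias Silva's interest in Bluewater Mining NL, giving 75% + 25% = 100%.
Chain via Bluewater Mining NL → Highfield Services GmbH → Stonebridge Energy Co. (R1): 100% × 52% × 82% × 11% = 4.6904% of Wildmere Textiles S.p.A.

4.6904%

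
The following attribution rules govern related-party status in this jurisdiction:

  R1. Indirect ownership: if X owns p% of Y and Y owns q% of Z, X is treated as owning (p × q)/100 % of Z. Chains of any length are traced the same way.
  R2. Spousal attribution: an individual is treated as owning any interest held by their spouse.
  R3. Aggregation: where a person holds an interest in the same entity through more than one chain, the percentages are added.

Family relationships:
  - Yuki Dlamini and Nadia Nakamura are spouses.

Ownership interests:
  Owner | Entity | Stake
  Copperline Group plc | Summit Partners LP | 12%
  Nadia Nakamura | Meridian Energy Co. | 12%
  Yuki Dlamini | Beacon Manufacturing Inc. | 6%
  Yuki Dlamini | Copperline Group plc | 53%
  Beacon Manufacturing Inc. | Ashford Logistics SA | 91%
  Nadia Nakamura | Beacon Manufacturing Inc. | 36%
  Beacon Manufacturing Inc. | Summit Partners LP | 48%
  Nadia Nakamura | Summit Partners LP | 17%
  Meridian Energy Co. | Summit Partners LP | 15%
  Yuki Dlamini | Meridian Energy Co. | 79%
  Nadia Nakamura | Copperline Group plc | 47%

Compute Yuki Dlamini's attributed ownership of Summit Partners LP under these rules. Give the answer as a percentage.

By spousal attribution (R2), Yuki Dlamini is treated as also owning Nadia Nakamura's interest in Meridian Energy Co, giving 79% + 12% = 91%.
By spousal attribution (R2), Yuki Dlamini is treated as also owning Nadia Nakamura's interest in Copperline Group plc, giving 53% + 47% = 100%.
By spousal attribution (R2), Yuki Dlamini is treated as also owning Nadia Nakamura's interest in Beacon Manufacturing Inc, giving 6% + 36% = 42%.
By spousal attribution (R2), Yuki Dlamini is treated as owning Nadia Nakamura's 17% interest in Summit Partners LP.
Chain via Meridian Energy Co. (R1): 91% × 15% = 13.65% of Summit Partners LP.
Chain via Copperline Group plc (R1): 100% × 12% = 12% of Summit Partners LP.
Chain via Beacon Manufacturing Inc. (R1): 42% × 48% = 20.16% of Summit Partners LP.
Direct interest in Summit Partners LP: 17%.
Aggregating (R3): 13.65% + 12% + 20.16% + 17% = 62.81%.

62.81%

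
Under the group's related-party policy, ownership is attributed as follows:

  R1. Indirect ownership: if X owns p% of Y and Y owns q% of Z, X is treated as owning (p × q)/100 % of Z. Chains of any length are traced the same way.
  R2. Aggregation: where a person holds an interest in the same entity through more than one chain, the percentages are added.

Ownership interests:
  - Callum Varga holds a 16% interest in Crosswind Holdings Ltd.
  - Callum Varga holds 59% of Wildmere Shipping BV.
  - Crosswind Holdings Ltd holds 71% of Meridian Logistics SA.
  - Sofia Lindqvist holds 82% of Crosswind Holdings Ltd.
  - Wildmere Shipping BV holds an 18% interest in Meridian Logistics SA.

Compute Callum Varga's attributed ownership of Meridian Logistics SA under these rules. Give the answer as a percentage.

21.98%

Chain via Wildmere Shipping BV (R1): 59% × 18% = 10.62% of Meridian Logistics SA.
Chain via Crosswind Holdings Ltd (R1): 16% × 71% = 11.36% of Meridian Logistics SA.
Aggregating (R2): 10.62% + 11.36% = 21.98%.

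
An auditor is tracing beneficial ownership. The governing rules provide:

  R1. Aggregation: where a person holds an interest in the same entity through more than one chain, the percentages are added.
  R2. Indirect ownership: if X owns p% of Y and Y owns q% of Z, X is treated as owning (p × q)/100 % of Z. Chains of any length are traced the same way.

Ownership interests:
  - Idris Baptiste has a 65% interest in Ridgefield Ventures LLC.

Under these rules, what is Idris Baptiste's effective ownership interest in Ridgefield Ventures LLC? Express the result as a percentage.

Direct interest in Ridgefield Ventures LLC: 65%.

65%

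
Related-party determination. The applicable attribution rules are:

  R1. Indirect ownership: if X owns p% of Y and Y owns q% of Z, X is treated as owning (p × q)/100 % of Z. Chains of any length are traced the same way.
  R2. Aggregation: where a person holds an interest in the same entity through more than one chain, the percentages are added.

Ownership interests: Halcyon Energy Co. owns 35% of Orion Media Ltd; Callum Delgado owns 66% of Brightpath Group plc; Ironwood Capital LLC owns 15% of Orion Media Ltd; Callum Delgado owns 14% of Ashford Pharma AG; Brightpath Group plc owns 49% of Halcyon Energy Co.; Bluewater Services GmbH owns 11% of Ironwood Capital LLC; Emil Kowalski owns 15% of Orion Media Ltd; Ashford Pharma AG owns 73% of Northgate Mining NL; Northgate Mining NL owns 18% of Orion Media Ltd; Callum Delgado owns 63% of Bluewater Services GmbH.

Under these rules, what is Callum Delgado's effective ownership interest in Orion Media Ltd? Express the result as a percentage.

14.1981%

Chain via Brightpath Group plc → Halcyon Energy Co. (R1): 66% × 49% × 35% = 11.319% of Orion Media Ltd.
Chain via Ashford Pharma AG → Northgate Mining NL (R1): 14% × 73% × 18% = 1.8396% of Orion Media Ltd.
Chain via Bluewater Services GmbH → Ironwood Capital LLC (R1): 63% × 11% × 15% = 1.0395% of Orion Media Ltd.
Aggregating (R2): 11.319% + 1.8396% + 1.0395% = 14.1981%.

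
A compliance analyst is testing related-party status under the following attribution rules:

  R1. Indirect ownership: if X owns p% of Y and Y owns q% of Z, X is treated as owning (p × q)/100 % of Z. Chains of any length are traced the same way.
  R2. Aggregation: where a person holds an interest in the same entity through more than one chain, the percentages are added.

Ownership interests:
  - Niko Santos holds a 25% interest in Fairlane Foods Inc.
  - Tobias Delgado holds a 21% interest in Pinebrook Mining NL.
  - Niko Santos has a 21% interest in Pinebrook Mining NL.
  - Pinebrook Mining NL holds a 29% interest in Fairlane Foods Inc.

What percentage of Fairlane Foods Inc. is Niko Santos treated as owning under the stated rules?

31.09%

Chain via Pinebrook Mining NL (R1): 21% × 29% = 6.09% of Fairlane Foods Inc.
Direct interest in Fairlane Foods Inc: 25%.
Aggregating (R2): 6.09% + 25% = 31.09%.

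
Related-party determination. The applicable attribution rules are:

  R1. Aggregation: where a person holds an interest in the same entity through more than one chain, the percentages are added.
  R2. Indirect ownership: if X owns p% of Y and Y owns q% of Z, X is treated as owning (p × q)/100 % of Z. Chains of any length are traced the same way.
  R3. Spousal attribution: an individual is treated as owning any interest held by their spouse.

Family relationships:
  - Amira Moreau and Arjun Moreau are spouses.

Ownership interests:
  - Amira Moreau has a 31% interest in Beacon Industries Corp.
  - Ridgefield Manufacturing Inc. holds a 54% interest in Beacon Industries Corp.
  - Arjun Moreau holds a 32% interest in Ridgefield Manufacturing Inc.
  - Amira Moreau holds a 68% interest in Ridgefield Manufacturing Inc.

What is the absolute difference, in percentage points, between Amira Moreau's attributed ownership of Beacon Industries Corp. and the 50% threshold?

By spousal attribution (R3), Amira Moreau is treated as also owning Arjun Moreau's interest in Ridgefield Manufacturing Inc, giving 68% + 32% = 100%.
Chain via Ridgefield Manufacturing Inc. (R2): 100% × 54% = 54% of Beacon Industries Corp.
Direct interest in Beacon Industries Corp: 31%.
Aggregating (R1): 54% + 31% = 85%.
85% exceeds the 50% threshold by 35 percentage points.

35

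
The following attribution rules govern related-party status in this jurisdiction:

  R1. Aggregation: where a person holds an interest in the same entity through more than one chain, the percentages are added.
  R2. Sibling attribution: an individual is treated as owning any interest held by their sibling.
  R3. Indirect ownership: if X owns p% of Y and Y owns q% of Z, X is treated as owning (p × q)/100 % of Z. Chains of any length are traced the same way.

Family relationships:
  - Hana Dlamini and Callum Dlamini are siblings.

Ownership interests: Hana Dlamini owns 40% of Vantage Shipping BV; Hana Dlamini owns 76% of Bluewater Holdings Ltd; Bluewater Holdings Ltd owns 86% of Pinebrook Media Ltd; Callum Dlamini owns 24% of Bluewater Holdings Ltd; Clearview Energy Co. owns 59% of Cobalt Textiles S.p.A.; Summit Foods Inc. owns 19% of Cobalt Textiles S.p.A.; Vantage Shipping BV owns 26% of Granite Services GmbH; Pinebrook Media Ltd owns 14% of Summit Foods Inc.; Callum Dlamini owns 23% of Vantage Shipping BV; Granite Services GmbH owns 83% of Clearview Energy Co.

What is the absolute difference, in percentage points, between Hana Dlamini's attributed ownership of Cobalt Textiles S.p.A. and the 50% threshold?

39.691114

By sibling attribution (R2), Hana Dlamini is treated as also owning Callum Dlamini's interest in Vantage Shipping BV, giving 40% + 23% = 63%.
By sibling attribution (R2), Hana Dlamini is treated as also owning Callum Dlamini's interest in Bluewater Holdings Ltd, giving 76% + 24% = 100%.
Chain via Vantage Shipping BV → Granite Services GmbH → Clearview Energy Co. (R3): 63% × 26% × 83% × 59% = 8.021286% of Cobalt Textiles S.p.A.
Chain via Bluewater Holdings Ltd → Pinebrook Media Ltd → Summit Foods Inc. (R3): 100% × 86% × 14% × 19% = 2.2876% of Cobalt Textiles S.p.A.
Aggregating (R1): 8.021286% + 2.2876% = 10.308886%.
10.308886% falls short of the 50% threshold by 39.691114 percentage points.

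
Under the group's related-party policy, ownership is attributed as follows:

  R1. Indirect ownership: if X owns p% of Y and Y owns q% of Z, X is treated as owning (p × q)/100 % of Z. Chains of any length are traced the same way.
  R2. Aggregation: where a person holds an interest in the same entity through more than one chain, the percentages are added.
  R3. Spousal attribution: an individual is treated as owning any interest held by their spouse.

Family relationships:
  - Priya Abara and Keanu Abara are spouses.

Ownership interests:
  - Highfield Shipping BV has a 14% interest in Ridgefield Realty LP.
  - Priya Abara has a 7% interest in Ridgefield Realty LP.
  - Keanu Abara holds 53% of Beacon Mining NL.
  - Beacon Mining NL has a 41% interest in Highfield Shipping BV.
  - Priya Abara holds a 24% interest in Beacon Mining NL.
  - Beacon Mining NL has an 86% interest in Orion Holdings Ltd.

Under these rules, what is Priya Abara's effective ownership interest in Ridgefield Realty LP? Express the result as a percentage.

By spousal attribution (R3), Priya Abara is treated as also owning Keanu Abara's interest in Beacon Mining NL, giving 24% + 53% = 77%.
Chain via Beacon Mining NL → Highfield Shipping BV (R1): 77% × 41% × 14% = 4.4198% of Ridgefield Realty LP.
Direct interest in Ridgefield Realty LP: 7%.
Aggregating (R2): 4.4198% + 7% = 11.4198%.

11.4198%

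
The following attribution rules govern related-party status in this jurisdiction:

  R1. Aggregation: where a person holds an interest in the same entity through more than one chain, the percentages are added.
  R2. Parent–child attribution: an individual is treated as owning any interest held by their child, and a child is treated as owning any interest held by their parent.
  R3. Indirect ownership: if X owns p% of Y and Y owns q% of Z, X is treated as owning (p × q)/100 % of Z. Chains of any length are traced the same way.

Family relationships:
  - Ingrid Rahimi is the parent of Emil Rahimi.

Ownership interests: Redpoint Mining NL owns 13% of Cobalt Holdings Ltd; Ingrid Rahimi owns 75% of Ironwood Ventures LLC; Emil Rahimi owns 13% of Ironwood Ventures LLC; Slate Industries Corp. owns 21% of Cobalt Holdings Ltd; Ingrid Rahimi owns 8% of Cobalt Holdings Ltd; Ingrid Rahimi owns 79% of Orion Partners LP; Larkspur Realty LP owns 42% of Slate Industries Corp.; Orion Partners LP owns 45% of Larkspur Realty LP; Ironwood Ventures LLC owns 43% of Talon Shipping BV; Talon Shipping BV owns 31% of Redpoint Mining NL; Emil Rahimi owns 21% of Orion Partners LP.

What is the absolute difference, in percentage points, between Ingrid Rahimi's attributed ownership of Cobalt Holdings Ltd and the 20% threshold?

6.506048

By parent–child attribution (R2), Ingrid Rahimi is treated as also owning Emil Rahimi's interest in Ironwood Ventures LLC, giving 75% + 13% = 88%.
By parent–child attribution (R2), Ingrid Rahimi is treated as also owning Emil Rahimi's interest in Orion Partners LP, giving 79% + 21% = 100%.
Chain via Ironwood Ventures LLC → Talon Shipping BV → Redpoint Mining NL (R3): 88% × 43% × 31% × 13% = 1.524952% of Cobalt Holdings Ltd.
Chain via Orion Partners LP → Larkspur Realty LP → Slate Industries Corp. (R3): 100% × 45% × 42% × 21% = 3.969% of Cobalt Holdings Ltd.
Direct interest in Cobalt Holdings Ltd: 8%.
Aggregating (R1): 1.524952% + 3.969% + 8% = 13.493952%.
13.493952% falls short of the 20% threshold by 6.506048 percentage points.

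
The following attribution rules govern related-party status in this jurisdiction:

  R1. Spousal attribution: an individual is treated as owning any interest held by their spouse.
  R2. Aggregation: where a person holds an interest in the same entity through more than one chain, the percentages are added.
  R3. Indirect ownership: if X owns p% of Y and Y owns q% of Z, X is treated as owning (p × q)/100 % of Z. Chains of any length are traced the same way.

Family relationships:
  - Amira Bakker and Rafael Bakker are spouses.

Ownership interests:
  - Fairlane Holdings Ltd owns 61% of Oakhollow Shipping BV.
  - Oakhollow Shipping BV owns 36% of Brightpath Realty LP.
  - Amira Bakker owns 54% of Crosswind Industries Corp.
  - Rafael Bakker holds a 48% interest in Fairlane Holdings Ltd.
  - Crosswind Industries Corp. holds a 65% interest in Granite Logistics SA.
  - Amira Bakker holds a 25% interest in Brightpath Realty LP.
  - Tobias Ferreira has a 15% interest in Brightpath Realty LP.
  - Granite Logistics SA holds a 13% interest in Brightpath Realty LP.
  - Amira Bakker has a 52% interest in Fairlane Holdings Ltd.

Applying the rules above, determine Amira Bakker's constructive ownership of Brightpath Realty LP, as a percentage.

By spousal attribution (R1), Amira Bakker is treated as also owning Rafael Bakker's interest in Fairlane Holdings Ltd, giving 52% + 48% = 100%.
Chain via Crosswind Industries Corp. → Granite Logistics SA (R3): 54% × 65% × 13% = 4.563% of Brightpath Realty LP.
Chain via Fairlane Holdings Ltd → Oakhollow Shipping BV (R3): 100% × 61% × 36% = 21.96% of Brightpath Realty LP.
Direct interest in Brightpath Realty LP: 25%.
Aggregating (R2): 4.563% + 21.96% + 25% = 51.523%.

51.523%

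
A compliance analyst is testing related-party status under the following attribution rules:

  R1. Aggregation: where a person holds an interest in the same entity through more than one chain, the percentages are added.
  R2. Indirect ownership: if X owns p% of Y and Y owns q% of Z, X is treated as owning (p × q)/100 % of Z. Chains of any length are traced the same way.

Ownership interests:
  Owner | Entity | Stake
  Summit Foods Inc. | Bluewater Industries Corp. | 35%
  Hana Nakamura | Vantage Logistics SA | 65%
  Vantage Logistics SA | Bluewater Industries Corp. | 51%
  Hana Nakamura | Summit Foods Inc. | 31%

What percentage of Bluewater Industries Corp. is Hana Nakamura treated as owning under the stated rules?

44%

Chain via Summit Foods Inc. (R2): 31% × 35% = 10.85% of Bluewater Industries Corp.
Chain via Vantage Logistics SA (R2): 65% × 51% = 33.15% of Bluewater Industries Corp.
Aggregating (R1): 10.85% + 33.15% = 44%.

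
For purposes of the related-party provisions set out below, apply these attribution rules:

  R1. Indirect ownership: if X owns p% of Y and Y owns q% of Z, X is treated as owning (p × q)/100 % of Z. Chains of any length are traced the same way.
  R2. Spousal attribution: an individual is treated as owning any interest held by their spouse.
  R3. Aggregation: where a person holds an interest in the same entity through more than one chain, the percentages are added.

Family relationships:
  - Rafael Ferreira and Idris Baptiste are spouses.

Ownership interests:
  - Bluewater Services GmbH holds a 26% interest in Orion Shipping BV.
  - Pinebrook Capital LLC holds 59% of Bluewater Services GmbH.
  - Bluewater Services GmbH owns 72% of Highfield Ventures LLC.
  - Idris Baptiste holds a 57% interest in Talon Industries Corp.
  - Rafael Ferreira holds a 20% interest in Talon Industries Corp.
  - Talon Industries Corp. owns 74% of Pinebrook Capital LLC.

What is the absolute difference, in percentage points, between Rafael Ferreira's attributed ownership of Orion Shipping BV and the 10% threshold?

By spousal attribution (R2), Rafael Ferreira is treated as also owning Idris Baptiste's interest in Talon Industries Corp, giving 20% + 57% = 77%.
Chain via Talon Industries Corp. → Pinebrook Capital LLC → Bluewater Services GmbH (R1): 77% × 74% × 59% × 26% = 8.740732% of Orion Shipping BV.
8.740732% falls short of the 10% threshold by 1.259268 percentage points.

1.259268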